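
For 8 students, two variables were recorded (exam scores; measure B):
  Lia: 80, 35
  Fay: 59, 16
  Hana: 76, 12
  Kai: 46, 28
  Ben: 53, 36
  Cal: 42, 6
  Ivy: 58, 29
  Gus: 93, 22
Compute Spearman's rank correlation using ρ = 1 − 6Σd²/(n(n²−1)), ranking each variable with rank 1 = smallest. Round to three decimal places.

Ranks of variable 1: 7, 5, 6, 2, 3, 1, 4, 8
Ranks of variable 2: 7, 3, 2, 5, 8, 1, 6, 4
d = r₁ − r₂: 0, 2, 4, -3, -5, 0, -2, 4
d²: 0, 4, 16, 9, 25, 0, 4, 16; Σd² = 74
ρ = 1 − 6·74/(8·63) = 1 − 444/504 = 0.119

0.119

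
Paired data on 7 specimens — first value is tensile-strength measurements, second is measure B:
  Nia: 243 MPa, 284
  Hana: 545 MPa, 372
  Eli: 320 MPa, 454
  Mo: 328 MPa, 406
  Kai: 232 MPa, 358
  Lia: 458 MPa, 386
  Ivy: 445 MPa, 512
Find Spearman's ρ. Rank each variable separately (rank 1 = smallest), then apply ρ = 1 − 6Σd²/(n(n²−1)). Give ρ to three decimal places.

Ranks of variable 1: 2, 7, 3, 4, 1, 6, 5
Ranks of variable 2: 1, 3, 6, 5, 2, 4, 7
d = r₁ − r₂: 1, 4, -3, -1, -1, 2, -2
d²: 1, 16, 9, 1, 1, 4, 4; Σd² = 36
ρ = 1 − 6·36/(7·48) = 1 − 216/336 = 0.357

0.357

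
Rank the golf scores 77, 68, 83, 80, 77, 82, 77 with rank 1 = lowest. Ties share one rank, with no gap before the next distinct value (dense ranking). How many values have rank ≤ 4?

6

Sorted (ascending): 68, 77, 77, 77, 80, 82, 83
The 3 values of 77 share dense rank 2.
Remaining distinct values take the next consecutive integers.
Ranks ≤ 4: {1, 2, 2, 2, 3, 4} → 6 values.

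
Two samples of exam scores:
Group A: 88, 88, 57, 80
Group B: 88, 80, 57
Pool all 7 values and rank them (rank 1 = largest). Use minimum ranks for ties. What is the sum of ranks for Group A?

12

Sorted (descending): 88, 88, 88, 80, 80, 57, 57
The 3 values of 88 occupy positions 1–3 → each gets rank 1.
The 2 values of 80 occupy positions 4–5 → each gets rank 4.
The 2 values of 57 occupy positions 6–7 → each gets rank 6.
Group A values → pooled ranks: 88→1, 88→1, 57→6, 80→4
Rank sum = 1 + 1 + 6 + 4 = 12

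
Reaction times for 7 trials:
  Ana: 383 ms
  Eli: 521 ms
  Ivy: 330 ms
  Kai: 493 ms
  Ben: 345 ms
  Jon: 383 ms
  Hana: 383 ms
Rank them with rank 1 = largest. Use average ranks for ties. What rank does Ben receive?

Sorted (descending): 521, 493, 383, 383, 383, 345, 330
The 3 values of 383 occupy positions 3–5 → average rank 4.
Ben has value 345 ms → rank 6.

6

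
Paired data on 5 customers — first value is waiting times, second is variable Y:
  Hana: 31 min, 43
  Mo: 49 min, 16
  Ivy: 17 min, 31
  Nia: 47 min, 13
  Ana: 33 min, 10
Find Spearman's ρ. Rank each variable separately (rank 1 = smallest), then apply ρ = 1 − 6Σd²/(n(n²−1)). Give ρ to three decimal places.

Ranks of variable 1: 2, 5, 1, 4, 3
Ranks of variable 2: 5, 3, 4, 2, 1
d = r₁ − r₂: -3, 2, -3, 2, 2
d²: 9, 4, 9, 4, 4; Σd² = 30
ρ = 1 − 6·30/(5·24) = 1 − 180/120 = -0.500

-0.500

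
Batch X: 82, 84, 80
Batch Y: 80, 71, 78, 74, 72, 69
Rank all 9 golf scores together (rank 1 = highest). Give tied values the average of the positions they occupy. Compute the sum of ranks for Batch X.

6.5

Sorted (descending): 84, 82, 80, 80, 78, 74, 72, 71, 69
The 2 values of 80 occupy positions 3–4 → average rank (3+4)/2 = 3.5.
Batch X values → pooled ranks: 82→2, 84→1, 80→3.5
Rank sum = 2 + 1 + 3.5 = 6.5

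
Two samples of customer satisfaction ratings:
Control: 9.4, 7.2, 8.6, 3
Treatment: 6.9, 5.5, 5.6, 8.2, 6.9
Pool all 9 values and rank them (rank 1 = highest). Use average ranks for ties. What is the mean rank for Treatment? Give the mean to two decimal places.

Sorted (descending): 9.4, 8.6, 8.2, 7.2, 6.9, 6.9, 5.6, 5.5, 3
The 2 values of 6.9 occupy positions 5–6 → average rank (5+6)/2 = 5.5.
Treatment values → pooled ranks: 6.9→5.5, 5.5→8, 5.6→7, 8.2→3, 6.9→5.5
Mean rank = (5.5 + 8 + 7 + 3 + 5.5) / 5 = 5.80

5.80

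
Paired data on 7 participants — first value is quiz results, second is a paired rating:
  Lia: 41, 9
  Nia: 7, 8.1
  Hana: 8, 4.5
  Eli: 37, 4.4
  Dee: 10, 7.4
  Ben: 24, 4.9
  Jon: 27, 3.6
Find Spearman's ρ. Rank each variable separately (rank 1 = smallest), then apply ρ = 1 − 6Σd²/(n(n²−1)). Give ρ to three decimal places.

Ranks of variable 1: 7, 1, 2, 6, 3, 4, 5
Ranks of variable 2: 7, 6, 3, 2, 5, 4, 1
d = r₁ − r₂: 0, -5, -1, 4, -2, 0, 4
d²: 0, 25, 1, 16, 4, 0, 16; Σd² = 62
ρ = 1 − 6·62/(7·48) = 1 − 372/336 = -0.107

-0.107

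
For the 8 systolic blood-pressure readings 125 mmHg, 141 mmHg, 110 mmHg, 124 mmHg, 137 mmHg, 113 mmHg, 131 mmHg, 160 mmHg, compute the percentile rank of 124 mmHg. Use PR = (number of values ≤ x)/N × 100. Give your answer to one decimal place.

37.5

N = 8.
Strictly below 124: 2. Equal to 124: 1.
PR = 3/8 × 100 = 37.5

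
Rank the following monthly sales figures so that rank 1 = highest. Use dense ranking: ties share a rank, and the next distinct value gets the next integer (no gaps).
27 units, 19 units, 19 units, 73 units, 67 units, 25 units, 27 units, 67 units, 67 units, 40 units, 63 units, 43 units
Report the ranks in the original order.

Sorted (descending): 73, 67, 67, 67, 63, 43, 40, 27, 27, 25, 19, 19
The 3 values of 67 share dense rank 2.
The 2 values of 27 share dense rank 6.
The 2 values of 19 share dense rank 8.
Remaining distinct values take the next consecutive integers.

6, 8, 8, 1, 2, 7, 6, 2, 2, 5, 3, 4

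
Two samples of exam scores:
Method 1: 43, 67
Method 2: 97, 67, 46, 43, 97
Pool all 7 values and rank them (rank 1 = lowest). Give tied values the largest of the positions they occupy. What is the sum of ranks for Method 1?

Sorted (ascending): 43, 43, 46, 67, 67, 97, 97
The 2 values of 43 occupy positions 1–2 → each gets rank 2.
The 2 values of 67 occupy positions 4–5 → each gets rank 5.
The 2 values of 97 occupy positions 6–7 → each gets rank 7.
Method 1 values → pooled ranks: 43→2, 67→5
Rank sum = 2 + 5 = 7

7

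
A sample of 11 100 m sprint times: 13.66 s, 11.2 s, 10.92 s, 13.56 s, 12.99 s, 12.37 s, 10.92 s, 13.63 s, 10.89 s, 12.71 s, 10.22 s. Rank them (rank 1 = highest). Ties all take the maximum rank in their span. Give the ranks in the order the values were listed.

Sorted (descending): 13.66, 13.63, 13.56, 12.99, 12.71, 12.37, 11.2, 10.92, 10.92, 10.89, 10.22
The 2 values of 10.92 occupy positions 8–9 → each gets rank 9.

1, 7, 9, 3, 4, 6, 9, 2, 10, 5, 11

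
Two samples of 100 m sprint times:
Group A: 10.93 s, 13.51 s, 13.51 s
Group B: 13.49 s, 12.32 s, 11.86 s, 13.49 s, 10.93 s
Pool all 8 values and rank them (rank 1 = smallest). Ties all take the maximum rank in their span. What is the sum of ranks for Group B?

Sorted (ascending): 10.93, 10.93, 11.86, 12.32, 13.49, 13.49, 13.51, 13.51
The 2 values of 10.93 occupy positions 1–2 → each gets rank 2.
The 2 values of 13.49 occupy positions 5–6 → each gets rank 6.
The 2 values of 13.51 occupy positions 7–8 → each gets rank 8.
Group B values → pooled ranks: 13.49→6, 12.32→4, 11.86→3, 13.49→6, 10.93→2
Rank sum = 6 + 4 + 3 + 6 + 2 = 21

21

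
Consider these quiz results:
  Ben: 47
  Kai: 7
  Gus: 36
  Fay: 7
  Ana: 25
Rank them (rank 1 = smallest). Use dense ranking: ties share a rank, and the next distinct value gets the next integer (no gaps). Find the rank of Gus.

Sorted (ascending): 7, 7, 25, 36, 47
The 2 values of 7 share dense rank 1.
Remaining distinct values take the next consecutive integers.
Gus has value 36 → rank 3.

3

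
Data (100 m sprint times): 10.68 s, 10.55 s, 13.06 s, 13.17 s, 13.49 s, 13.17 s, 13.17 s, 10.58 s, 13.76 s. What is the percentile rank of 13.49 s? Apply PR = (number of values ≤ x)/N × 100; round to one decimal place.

88.9

N = 9.
Strictly below 13.49: 7. Equal to 13.49: 1.
PR = 8/9 × 100 = 88.9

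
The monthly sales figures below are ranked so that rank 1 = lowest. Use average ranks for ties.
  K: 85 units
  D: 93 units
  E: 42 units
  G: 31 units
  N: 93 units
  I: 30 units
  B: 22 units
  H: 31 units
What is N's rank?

7.5

Sorted (ascending): 22, 30, 31, 31, 42, 85, 93, 93
The 2 values of 31 occupy positions 3–4 → average rank (3+4)/2 = 3.5.
The 2 values of 93 occupy positions 7–8 → average rank (7+8)/2 = 7.5.
N has value 93 units → rank 7.5.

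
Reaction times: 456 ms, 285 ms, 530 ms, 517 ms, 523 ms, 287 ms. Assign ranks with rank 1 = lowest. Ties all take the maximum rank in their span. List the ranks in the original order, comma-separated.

Sorted (ascending): 285, 287, 456, 517, 523, 530
No ties — each value takes its position as its rank.

3, 1, 6, 4, 5, 2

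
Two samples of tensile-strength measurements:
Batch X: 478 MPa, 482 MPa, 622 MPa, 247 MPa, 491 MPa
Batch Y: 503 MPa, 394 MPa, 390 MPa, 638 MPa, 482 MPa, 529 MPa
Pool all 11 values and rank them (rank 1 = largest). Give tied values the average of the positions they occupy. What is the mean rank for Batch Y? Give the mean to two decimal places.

5.58

Sorted (descending): 638, 622, 529, 503, 491, 482, 482, 478, 394, 390, 247
The 2 values of 482 occupy positions 6–7 → average rank (6+7)/2 = 6.5.
Batch Y values → pooled ranks: 503→4, 394→9, 390→10, 638→1, 482→6.5, 529→3
Mean rank = (4 + 9 + 10 + 1 + 6.5 + 3) / 6 = 5.58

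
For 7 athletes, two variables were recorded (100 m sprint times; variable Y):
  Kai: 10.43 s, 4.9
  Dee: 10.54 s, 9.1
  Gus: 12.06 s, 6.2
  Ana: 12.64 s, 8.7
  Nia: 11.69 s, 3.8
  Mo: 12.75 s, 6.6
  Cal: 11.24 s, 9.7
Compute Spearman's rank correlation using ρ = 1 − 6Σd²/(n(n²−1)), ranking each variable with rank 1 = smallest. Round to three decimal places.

0.000

Ranks of variable 1: 1, 2, 5, 6, 4, 7, 3
Ranks of variable 2: 2, 6, 3, 5, 1, 4, 7
d = r₁ − r₂: -1, -4, 2, 1, 3, 3, -4
d²: 1, 16, 4, 1, 9, 9, 16; Σd² = 56
ρ = 1 − 6·56/(7·48) = 1 − 336/336 = 0.000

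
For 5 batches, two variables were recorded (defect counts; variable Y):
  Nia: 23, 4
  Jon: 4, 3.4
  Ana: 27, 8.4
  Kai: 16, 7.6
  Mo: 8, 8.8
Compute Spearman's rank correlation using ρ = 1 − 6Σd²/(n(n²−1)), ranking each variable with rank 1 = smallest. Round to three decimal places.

Ranks of variable 1: 4, 1, 5, 3, 2
Ranks of variable 2: 2, 1, 4, 3, 5
d = r₁ − r₂: 2, 0, 1, 0, -3
d²: 4, 0, 1, 0, 9; Σd² = 14
ρ = 1 − 6·14/(5·24) = 1 − 84/120 = 0.300

0.300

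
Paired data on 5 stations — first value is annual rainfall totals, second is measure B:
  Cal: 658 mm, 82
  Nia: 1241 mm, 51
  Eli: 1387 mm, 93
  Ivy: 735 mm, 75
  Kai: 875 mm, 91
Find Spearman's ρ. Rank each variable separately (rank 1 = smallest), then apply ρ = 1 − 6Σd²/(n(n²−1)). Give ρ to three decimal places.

0.300

Ranks of variable 1: 1, 4, 5, 2, 3
Ranks of variable 2: 3, 1, 5, 2, 4
d = r₁ − r₂: -2, 3, 0, 0, -1
d²: 4, 9, 0, 0, 1; Σd² = 14
ρ = 1 − 6·14/(5·24) = 1 − 84/120 = 0.300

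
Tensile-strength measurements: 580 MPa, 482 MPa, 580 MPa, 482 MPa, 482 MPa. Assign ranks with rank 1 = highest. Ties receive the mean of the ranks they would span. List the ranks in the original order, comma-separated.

1.5, 4, 1.5, 4, 4

Sorted (descending): 580, 580, 482, 482, 482
The 2 values of 580 occupy positions 1–2 → average rank (1+2)/2 = 1.5.
The 3 values of 482 occupy positions 3–5 → average rank 4.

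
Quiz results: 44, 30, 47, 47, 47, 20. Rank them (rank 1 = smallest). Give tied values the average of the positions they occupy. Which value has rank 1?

Sorted (ascending): 20, 30, 44, 47, 47, 47
The 3 values of 47 occupy positions 4–6 → average rank 5.
Rank 1 → value 20.

20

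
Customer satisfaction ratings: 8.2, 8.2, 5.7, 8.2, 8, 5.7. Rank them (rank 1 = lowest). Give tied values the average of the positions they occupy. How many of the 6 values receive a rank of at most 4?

3

Sorted (ascending): 5.7, 5.7, 8, 8.2, 8.2, 8.2
The 2 values of 5.7 occupy positions 1–2 → average rank (1+2)/2 = 1.5.
The 3 values of 8.2 occupy positions 4–6 → average rank 5.
Ranks ≤ 4: {1.5, 1.5, 3} → 3 values.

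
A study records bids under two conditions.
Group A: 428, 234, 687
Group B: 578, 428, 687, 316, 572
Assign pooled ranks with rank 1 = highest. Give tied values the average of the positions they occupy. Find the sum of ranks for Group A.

Sorted (descending): 687, 687, 578, 572, 428, 428, 316, 234
The 2 values of 687 occupy positions 1–2 → average rank (1+2)/2 = 1.5.
The 2 values of 428 occupy positions 5–6 → average rank (5+6)/2 = 5.5.
Group A values → pooled ranks: 428→5.5, 234→8, 687→1.5
Rank sum = 5.5 + 8 + 1.5 = 15

15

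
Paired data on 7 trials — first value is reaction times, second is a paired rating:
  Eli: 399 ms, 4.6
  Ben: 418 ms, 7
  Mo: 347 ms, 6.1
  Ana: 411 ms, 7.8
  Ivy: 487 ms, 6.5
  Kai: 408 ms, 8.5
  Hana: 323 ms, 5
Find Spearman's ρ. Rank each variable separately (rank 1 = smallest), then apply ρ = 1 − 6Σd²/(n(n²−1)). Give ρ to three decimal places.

0.536

Ranks of variable 1: 3, 6, 2, 5, 7, 4, 1
Ranks of variable 2: 1, 5, 3, 6, 4, 7, 2
d = r₁ − r₂: 2, 1, -1, -1, 3, -3, -1
d²: 4, 1, 1, 1, 9, 9, 1; Σd² = 26
ρ = 1 − 6·26/(7·48) = 1 − 156/336 = 0.536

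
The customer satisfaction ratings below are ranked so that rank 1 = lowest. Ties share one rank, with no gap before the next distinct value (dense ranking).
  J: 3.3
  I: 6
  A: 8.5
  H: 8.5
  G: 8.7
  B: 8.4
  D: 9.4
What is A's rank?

Sorted (ascending): 3.3, 6, 8.4, 8.5, 8.5, 8.7, 9.4
The 2 values of 8.5 share dense rank 4.
Remaining distinct values take the next consecutive integers.
A has value 8.5 → rank 4.

4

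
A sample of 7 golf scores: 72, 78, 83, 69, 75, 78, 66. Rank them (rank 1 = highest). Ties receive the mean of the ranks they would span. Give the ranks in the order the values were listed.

5, 2.5, 1, 6, 4, 2.5, 7

Sorted (descending): 83, 78, 78, 75, 72, 69, 66
The 2 values of 78 occupy positions 2–3 → average rank (2+3)/2 = 2.5.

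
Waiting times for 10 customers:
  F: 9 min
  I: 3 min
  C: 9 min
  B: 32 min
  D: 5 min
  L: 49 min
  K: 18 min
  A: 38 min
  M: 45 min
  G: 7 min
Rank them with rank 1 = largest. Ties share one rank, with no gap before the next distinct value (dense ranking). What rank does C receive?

Sorted (descending): 49, 45, 38, 32, 18, 9, 9, 7, 5, 3
The 2 values of 9 share dense rank 6.
Remaining distinct values take the next consecutive integers.
C has value 9 min → rank 6.

6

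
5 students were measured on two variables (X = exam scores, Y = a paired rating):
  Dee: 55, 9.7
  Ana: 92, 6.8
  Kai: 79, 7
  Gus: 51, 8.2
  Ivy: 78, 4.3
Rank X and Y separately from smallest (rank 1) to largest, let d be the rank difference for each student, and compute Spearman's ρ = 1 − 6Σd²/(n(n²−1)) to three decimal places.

-0.600

Ranks of variable 1: 2, 5, 4, 1, 3
Ranks of variable 2: 5, 2, 3, 4, 1
d = r₁ − r₂: -3, 3, 1, -3, 2
d²: 9, 9, 1, 9, 4; Σd² = 32
ρ = 1 − 6·32/(5·24) = 1 − 192/120 = -0.600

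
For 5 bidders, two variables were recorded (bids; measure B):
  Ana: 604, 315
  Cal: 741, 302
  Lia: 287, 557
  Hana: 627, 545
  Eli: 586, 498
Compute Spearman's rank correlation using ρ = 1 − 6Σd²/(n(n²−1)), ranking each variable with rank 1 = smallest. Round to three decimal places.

-0.700

Ranks of variable 1: 3, 5, 1, 4, 2
Ranks of variable 2: 2, 1, 5, 4, 3
d = r₁ − r₂: 1, 4, -4, 0, -1
d²: 1, 16, 16, 0, 1; Σd² = 34
ρ = 1 − 6·34/(5·24) = 1 − 204/120 = -0.700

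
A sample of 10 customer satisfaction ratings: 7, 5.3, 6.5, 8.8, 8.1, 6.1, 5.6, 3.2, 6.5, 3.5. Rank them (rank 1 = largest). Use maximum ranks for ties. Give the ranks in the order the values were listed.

Sorted (descending): 8.8, 8.1, 7, 6.5, 6.5, 6.1, 5.6, 5.3, 3.5, 3.2
The 2 values of 6.5 occupy positions 4–5 → each gets rank 5.

3, 8, 5, 1, 2, 6, 7, 10, 5, 9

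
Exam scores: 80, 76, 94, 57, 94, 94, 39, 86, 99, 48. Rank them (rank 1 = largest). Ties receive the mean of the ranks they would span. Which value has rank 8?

57

Sorted (descending): 99, 94, 94, 94, 86, 80, 76, 57, 48, 39
The 3 values of 94 occupy positions 2–4 → average rank 3.
Rank 8 → value 57.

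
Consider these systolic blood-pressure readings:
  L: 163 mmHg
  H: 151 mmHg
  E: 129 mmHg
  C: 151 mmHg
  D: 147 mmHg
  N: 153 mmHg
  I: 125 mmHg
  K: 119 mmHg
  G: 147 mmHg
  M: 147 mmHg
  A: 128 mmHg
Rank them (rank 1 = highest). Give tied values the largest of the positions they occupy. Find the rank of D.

Sorted (descending): 163, 153, 151, 151, 147, 147, 147, 129, 128, 125, 119
The 2 values of 151 occupy positions 3–4 → each gets rank 4.
The 3 values of 147 occupy positions 5–7 → each gets rank 7.
D has value 147 mmHg → rank 7.

7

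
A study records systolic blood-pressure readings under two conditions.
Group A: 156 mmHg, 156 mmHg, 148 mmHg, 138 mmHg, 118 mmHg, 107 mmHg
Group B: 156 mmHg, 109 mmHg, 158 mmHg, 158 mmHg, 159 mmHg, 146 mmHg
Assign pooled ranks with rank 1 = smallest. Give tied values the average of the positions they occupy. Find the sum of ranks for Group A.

Sorted (ascending): 107, 109, 118, 138, 146, 148, 156, 156, 156, 158, 158, 159
The 3 values of 156 occupy positions 7–9 → average rank 8.
The 2 values of 158 occupy positions 10–11 → average rank (10+11)/2 = 10.5.
Group A values → pooled ranks: 156→8, 156→8, 148→6, 138→4, 118→3, 107→1
Rank sum = 8 + 8 + 6 + 4 + 3 + 1 = 30

30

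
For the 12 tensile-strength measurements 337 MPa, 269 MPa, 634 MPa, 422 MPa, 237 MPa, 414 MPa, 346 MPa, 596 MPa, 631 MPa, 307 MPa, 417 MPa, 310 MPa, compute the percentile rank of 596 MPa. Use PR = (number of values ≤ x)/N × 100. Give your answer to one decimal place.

N = 12.
Strictly below 596: 9. Equal to 596: 1.
PR = 10/12 × 100 = 83.3

83.3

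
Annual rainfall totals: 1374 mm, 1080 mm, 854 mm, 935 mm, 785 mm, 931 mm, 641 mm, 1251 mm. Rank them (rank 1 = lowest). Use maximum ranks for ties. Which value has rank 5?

Sorted (ascending): 641, 785, 854, 931, 935, 1080, 1251, 1374
No ties — each value takes its position as its rank.
Rank 5 → value 935.

935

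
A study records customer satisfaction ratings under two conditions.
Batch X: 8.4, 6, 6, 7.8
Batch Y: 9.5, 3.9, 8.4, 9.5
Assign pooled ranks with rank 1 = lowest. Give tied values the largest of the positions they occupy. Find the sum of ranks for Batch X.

16

Sorted (ascending): 3.9, 6, 6, 7.8, 8.4, 8.4, 9.5, 9.5
The 2 values of 6 occupy positions 2–3 → each gets rank 3.
The 2 values of 8.4 occupy positions 5–6 → each gets rank 6.
The 2 values of 9.5 occupy positions 7–8 → each gets rank 8.
Batch X values → pooled ranks: 8.4→6, 6→3, 6→3, 7.8→4
Rank sum = 6 + 3 + 3 + 4 = 16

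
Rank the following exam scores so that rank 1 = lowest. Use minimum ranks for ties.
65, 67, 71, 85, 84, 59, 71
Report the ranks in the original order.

2, 3, 4, 7, 6, 1, 4

Sorted (ascending): 59, 65, 67, 71, 71, 84, 85
The 2 values of 71 occupy positions 4–5 → each gets rank 4.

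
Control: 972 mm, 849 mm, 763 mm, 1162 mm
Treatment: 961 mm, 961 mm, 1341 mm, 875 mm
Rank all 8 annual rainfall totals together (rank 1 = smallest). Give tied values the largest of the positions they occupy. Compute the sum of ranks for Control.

16

Sorted (ascending): 763, 849, 875, 961, 961, 972, 1162, 1341
The 2 values of 961 occupy positions 4–5 → each gets rank 5.
Control values → pooled ranks: 972→6, 849→2, 763→1, 1162→7
Rank sum = 6 + 2 + 1 + 7 = 16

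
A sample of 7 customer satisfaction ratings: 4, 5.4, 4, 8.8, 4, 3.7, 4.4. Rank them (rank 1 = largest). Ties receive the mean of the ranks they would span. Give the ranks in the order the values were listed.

Sorted (descending): 8.8, 5.4, 4.4, 4, 4, 4, 3.7
The 3 values of 4 occupy positions 4–6 → average rank 5.

5, 2, 5, 1, 5, 7, 3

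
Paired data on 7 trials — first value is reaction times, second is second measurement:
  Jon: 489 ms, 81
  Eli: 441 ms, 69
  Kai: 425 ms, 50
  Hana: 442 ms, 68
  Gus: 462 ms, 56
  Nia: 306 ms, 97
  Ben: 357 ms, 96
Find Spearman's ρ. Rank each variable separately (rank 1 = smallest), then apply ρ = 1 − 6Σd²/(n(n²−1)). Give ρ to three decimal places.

Ranks of variable 1: 7, 4, 3, 5, 6, 1, 2
Ranks of variable 2: 5, 4, 1, 3, 2, 7, 6
d = r₁ − r₂: 2, 0, 2, 2, 4, -6, -4
d²: 4, 0, 4, 4, 16, 36, 16; Σd² = 80
ρ = 1 − 6·80/(7·48) = 1 − 480/336 = -0.429

-0.429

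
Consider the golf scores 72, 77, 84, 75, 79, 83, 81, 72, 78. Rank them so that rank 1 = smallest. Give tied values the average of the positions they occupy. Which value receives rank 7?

Sorted (ascending): 72, 72, 75, 77, 78, 79, 81, 83, 84
The 2 values of 72 occupy positions 1–2 → average rank (1+2)/2 = 1.5.
Rank 7 → value 81.

81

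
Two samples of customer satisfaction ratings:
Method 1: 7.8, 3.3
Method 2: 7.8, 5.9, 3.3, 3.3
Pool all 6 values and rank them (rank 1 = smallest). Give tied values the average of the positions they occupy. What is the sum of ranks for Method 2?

13.5

Sorted (ascending): 3.3, 3.3, 3.3, 5.9, 7.8, 7.8
The 3 values of 3.3 occupy positions 1–3 → average rank 2.
The 2 values of 7.8 occupy positions 5–6 → average rank (5+6)/2 = 5.5.
Method 2 values → pooled ranks: 7.8→5.5, 5.9→4, 3.3→2, 3.3→2
Rank sum = 5.5 + 4 + 2 + 2 = 13.5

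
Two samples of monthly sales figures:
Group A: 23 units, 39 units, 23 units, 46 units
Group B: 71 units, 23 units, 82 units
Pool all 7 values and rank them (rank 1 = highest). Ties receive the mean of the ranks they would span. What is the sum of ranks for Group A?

Sorted (descending): 82, 71, 46, 39, 23, 23, 23
The 3 values of 23 occupy positions 5–7 → average rank 6.
Group A values → pooled ranks: 23→6, 39→4, 23→6, 46→3
Rank sum = 6 + 4 + 6 + 3 = 19

19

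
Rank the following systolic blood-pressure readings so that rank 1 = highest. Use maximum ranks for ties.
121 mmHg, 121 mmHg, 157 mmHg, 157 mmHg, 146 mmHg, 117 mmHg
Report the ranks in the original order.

Sorted (descending): 157, 157, 146, 121, 121, 117
The 2 values of 157 occupy positions 1–2 → each gets rank 2.
The 2 values of 121 occupy positions 4–5 → each gets rank 5.

5, 5, 2, 2, 3, 6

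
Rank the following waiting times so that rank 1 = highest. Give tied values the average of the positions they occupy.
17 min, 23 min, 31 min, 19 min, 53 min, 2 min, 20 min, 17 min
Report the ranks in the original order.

6.5, 3, 2, 5, 1, 8, 4, 6.5

Sorted (descending): 53, 31, 23, 20, 19, 17, 17, 2
The 2 values of 17 occupy positions 6–7 → average rank (6+7)/2 = 6.5.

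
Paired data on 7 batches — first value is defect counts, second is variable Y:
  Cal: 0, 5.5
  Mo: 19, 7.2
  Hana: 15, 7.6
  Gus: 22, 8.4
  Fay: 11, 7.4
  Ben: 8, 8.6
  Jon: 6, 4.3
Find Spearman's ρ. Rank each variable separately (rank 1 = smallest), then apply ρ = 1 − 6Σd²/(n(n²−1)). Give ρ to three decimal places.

0.500

Ranks of variable 1: 1, 6, 5, 7, 4, 3, 2
Ranks of variable 2: 2, 3, 5, 6, 4, 7, 1
d = r₁ − r₂: -1, 3, 0, 1, 0, -4, 1
d²: 1, 9, 0, 1, 0, 16, 1; Σd² = 28
ρ = 1 − 6·28/(7·48) = 1 − 168/336 = 0.500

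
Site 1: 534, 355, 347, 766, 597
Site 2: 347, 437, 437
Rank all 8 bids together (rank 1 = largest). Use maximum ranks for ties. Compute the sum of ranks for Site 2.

Sorted (descending): 766, 597, 534, 437, 437, 355, 347, 347
The 2 values of 437 occupy positions 4–5 → each gets rank 5.
The 2 values of 347 occupy positions 7–8 → each gets rank 8.
Site 2 values → pooled ranks: 347→8, 437→5, 437→5
Rank sum = 8 + 5 + 5 = 18

18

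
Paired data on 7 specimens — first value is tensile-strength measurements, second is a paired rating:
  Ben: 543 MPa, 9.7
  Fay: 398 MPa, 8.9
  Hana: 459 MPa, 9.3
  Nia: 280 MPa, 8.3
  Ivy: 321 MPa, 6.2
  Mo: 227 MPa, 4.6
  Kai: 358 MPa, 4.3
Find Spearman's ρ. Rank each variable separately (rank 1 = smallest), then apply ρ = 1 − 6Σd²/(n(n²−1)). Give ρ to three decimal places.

0.750

Ranks of variable 1: 7, 5, 6, 2, 3, 1, 4
Ranks of variable 2: 7, 5, 6, 4, 3, 2, 1
d = r₁ − r₂: 0, 0, 0, -2, 0, -1, 3
d²: 0, 0, 0, 4, 0, 1, 9; Σd² = 14
ρ = 1 − 6·14/(7·48) = 1 − 84/336 = 0.750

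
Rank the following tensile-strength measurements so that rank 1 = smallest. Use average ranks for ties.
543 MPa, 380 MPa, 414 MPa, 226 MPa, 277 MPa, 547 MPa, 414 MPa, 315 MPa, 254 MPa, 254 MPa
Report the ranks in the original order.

9, 6, 7.5, 1, 4, 10, 7.5, 5, 2.5, 2.5

Sorted (ascending): 226, 254, 254, 277, 315, 380, 414, 414, 543, 547
The 2 values of 254 occupy positions 2–3 → average rank (2+3)/2 = 2.5.
The 2 values of 414 occupy positions 7–8 → average rank (7+8)/2 = 7.5.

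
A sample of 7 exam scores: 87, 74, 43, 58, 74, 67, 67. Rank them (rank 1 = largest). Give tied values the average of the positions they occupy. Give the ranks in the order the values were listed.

1, 2.5, 7, 6, 2.5, 4.5, 4.5

Sorted (descending): 87, 74, 74, 67, 67, 58, 43
The 2 values of 74 occupy positions 2–3 → average rank (2+3)/2 = 2.5.
The 2 values of 67 occupy positions 4–5 → average rank (4+5)/2 = 4.5.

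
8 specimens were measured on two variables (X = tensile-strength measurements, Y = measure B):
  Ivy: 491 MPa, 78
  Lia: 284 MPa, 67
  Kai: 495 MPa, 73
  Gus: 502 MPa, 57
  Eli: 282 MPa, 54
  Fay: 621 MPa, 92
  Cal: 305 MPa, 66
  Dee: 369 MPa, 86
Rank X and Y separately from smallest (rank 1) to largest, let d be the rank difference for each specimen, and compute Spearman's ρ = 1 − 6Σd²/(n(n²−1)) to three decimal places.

0.524

Ranks of variable 1: 5, 2, 6, 7, 1, 8, 3, 4
Ranks of variable 2: 6, 4, 5, 2, 1, 8, 3, 7
d = r₁ − r₂: -1, -2, 1, 5, 0, 0, 0, -3
d²: 1, 4, 1, 25, 0, 0, 0, 9; Σd² = 40
ρ = 1 − 6·40/(8·63) = 1 − 240/504 = 0.524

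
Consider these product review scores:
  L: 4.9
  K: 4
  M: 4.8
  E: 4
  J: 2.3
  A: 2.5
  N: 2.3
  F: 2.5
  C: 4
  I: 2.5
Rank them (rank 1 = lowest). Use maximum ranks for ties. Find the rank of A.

5

Sorted (ascending): 2.3, 2.3, 2.5, 2.5, 2.5, 4, 4, 4, 4.8, 4.9
The 2 values of 2.3 occupy positions 1–2 → each gets rank 2.
The 3 values of 2.5 occupy positions 3–5 → each gets rank 5.
The 3 values of 4 occupy positions 6–8 → each gets rank 8.
A has value 2.5 → rank 5.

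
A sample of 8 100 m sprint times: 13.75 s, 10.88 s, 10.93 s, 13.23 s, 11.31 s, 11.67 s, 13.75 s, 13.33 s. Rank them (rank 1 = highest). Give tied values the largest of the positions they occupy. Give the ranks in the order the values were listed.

Sorted (descending): 13.75, 13.75, 13.33, 13.23, 11.67, 11.31, 10.93, 10.88
The 2 values of 13.75 occupy positions 1–2 → each gets rank 2.

2, 8, 7, 4, 6, 5, 2, 3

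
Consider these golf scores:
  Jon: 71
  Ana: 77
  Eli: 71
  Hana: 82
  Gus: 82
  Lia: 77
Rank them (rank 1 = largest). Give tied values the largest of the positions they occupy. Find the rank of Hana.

2

Sorted (descending): 82, 82, 77, 77, 71, 71
The 2 values of 82 occupy positions 1–2 → each gets rank 2.
The 2 values of 77 occupy positions 3–4 → each gets rank 4.
The 2 values of 71 occupy positions 5–6 → each gets rank 6.
Hana has value 82 → rank 2.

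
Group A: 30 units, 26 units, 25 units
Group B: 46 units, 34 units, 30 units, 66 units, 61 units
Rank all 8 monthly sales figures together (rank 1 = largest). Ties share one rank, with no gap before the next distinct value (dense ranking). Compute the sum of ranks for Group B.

Sorted (descending): 66, 61, 46, 34, 30, 30, 26, 25
The 2 values of 30 share dense rank 5.
Remaining distinct values take the next consecutive integers.
Group B values → pooled ranks: 46→3, 34→4, 30→5, 66→1, 61→2
Rank sum = 3 + 4 + 5 + 1 + 2 = 15

15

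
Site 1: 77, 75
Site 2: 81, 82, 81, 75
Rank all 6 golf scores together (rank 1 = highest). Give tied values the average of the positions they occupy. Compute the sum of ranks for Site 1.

9.5

Sorted (descending): 82, 81, 81, 77, 75, 75
The 2 values of 81 occupy positions 2–3 → average rank (2+3)/2 = 2.5.
The 2 values of 75 occupy positions 5–6 → average rank (5+6)/2 = 5.5.
Site 1 values → pooled ranks: 77→4, 75→5.5
Rank sum = 4 + 5.5 = 9.5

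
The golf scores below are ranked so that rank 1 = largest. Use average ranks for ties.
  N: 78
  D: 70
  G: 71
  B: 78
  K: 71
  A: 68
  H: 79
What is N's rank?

2.5

Sorted (descending): 79, 78, 78, 71, 71, 70, 68
The 2 values of 78 occupy positions 2–3 → average rank (2+3)/2 = 2.5.
The 2 values of 71 occupy positions 4–5 → average rank (4+5)/2 = 4.5.
N has value 78 → rank 2.5.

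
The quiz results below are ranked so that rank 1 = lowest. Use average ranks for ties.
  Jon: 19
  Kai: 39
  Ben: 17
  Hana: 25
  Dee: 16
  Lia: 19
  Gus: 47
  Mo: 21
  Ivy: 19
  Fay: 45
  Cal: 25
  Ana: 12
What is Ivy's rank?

5

Sorted (ascending): 12, 16, 17, 19, 19, 19, 21, 25, 25, 39, 45, 47
The 3 values of 19 occupy positions 4–6 → average rank 5.
The 2 values of 25 occupy positions 8–9 → average rank (8+9)/2 = 8.5.
Ivy has value 19 → rank 5.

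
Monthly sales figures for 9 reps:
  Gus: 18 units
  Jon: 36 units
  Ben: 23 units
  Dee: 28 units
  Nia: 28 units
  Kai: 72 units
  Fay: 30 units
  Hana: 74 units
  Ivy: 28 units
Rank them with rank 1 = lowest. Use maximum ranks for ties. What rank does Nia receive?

Sorted (ascending): 18, 23, 28, 28, 28, 30, 36, 72, 74
The 3 values of 28 occupy positions 3–5 → each gets rank 5.
Nia has value 28 units → rank 5.

5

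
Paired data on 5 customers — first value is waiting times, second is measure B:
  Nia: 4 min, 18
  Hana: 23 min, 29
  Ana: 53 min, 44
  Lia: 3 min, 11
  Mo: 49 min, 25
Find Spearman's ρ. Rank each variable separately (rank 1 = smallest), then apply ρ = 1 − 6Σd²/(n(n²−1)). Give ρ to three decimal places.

0.900

Ranks of variable 1: 2, 3, 5, 1, 4
Ranks of variable 2: 2, 4, 5, 1, 3
d = r₁ − r₂: 0, -1, 0, 0, 1
d²: 0, 1, 0, 0, 1; Σd² = 2
ρ = 1 − 6·2/(5·24) = 1 − 12/120 = 0.900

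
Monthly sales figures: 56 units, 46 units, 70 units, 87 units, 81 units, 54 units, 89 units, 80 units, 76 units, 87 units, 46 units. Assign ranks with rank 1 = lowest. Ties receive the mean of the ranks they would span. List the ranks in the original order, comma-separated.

4, 1.5, 5, 9.5, 8, 3, 11, 7, 6, 9.5, 1.5

Sorted (ascending): 46, 46, 54, 56, 70, 76, 80, 81, 87, 87, 89
The 2 values of 46 occupy positions 1–2 → average rank (1+2)/2 = 1.5.
The 2 values of 87 occupy positions 9–10 → average rank (9+10)/2 = 9.5.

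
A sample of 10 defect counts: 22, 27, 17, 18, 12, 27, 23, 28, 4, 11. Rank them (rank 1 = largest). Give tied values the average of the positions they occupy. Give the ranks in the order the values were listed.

5, 2.5, 7, 6, 8, 2.5, 4, 1, 10, 9

Sorted (descending): 28, 27, 27, 23, 22, 18, 17, 12, 11, 4
The 2 values of 27 occupy positions 2–3 → average rank (2+3)/2 = 2.5.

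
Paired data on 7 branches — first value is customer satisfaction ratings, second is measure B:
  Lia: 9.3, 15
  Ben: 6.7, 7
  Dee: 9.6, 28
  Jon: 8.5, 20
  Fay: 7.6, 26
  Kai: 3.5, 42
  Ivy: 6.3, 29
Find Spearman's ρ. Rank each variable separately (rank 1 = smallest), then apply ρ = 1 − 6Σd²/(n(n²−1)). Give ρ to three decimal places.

Ranks of variable 1: 6, 3, 7, 5, 4, 1, 2
Ranks of variable 2: 2, 1, 5, 3, 4, 7, 6
d = r₁ − r₂: 4, 2, 2, 2, 0, -6, -4
d²: 16, 4, 4, 4, 0, 36, 16; Σd² = 80
ρ = 1 − 6·80/(7·48) = 1 − 480/336 = -0.429

-0.429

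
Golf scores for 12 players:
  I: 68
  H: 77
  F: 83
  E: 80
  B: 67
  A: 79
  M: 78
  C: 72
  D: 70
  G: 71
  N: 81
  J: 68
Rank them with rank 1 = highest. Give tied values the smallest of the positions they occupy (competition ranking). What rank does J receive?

Sorted (descending): 83, 81, 80, 79, 78, 77, 72, 71, 70, 68, 68, 67
The 2 values of 68 occupy positions 10–11 → each gets rank 10.
J has value 68 → rank 10.

10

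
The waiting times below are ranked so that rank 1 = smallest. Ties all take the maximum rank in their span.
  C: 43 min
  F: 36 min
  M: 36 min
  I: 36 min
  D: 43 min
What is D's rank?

5

Sorted (ascending): 36, 36, 36, 43, 43
The 3 values of 36 occupy positions 1–3 → each gets rank 3.
The 2 values of 43 occupy positions 4–5 → each gets rank 5.
D has value 43 min → rank 5.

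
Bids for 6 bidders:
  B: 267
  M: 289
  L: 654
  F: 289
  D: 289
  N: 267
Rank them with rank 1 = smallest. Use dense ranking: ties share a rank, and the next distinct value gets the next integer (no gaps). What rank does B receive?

1

Sorted (ascending): 267, 267, 289, 289, 289, 654
The 2 values of 267 share dense rank 1.
The 3 values of 289 share dense rank 2.
Remaining distinct values take the next consecutive integers.
B has value 267 → rank 1.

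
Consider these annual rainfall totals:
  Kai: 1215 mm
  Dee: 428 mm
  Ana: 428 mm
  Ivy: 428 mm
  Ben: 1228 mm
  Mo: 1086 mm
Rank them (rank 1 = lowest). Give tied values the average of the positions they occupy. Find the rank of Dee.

2

Sorted (ascending): 428, 428, 428, 1086, 1215, 1228
The 3 values of 428 occupy positions 1–3 → average rank 2.
Dee has value 428 mm → rank 2.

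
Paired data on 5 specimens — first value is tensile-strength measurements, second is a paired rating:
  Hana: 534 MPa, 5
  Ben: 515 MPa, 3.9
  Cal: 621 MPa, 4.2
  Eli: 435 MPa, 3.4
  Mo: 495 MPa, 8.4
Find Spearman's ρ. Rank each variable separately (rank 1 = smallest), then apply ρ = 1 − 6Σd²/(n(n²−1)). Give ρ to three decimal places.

Ranks of variable 1: 4, 3, 5, 1, 2
Ranks of variable 2: 4, 2, 3, 1, 5
d = r₁ − r₂: 0, 1, 2, 0, -3
d²: 0, 1, 4, 0, 9; Σd² = 14
ρ = 1 − 6·14/(5·24) = 1 − 84/120 = 0.300

0.300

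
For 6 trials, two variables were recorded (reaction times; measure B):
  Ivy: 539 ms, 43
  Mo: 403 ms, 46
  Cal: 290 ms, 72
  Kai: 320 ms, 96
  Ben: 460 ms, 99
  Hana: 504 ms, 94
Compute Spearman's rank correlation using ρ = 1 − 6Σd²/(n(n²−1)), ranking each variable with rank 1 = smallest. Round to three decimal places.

-0.257

Ranks of variable 1: 6, 3, 1, 2, 4, 5
Ranks of variable 2: 1, 2, 3, 5, 6, 4
d = r₁ − r₂: 5, 1, -2, -3, -2, 1
d²: 25, 1, 4, 9, 4, 1; Σd² = 44
ρ = 1 − 6·44/(6·35) = 1 − 264/210 = -0.257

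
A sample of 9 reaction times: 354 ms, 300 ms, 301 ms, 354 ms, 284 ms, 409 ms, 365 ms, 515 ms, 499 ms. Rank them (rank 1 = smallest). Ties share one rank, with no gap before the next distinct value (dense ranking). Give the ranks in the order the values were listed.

Sorted (ascending): 284, 300, 301, 354, 354, 365, 409, 499, 515
The 2 values of 354 share dense rank 4.
Remaining distinct values take the next consecutive integers.

4, 2, 3, 4, 1, 6, 5, 8, 7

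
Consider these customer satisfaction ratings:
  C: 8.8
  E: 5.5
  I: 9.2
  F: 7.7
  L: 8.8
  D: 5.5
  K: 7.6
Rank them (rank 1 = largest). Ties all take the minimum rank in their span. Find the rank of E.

6

Sorted (descending): 9.2, 8.8, 8.8, 7.7, 7.6, 5.5, 5.5
The 2 values of 8.8 occupy positions 2–3 → each gets rank 2.
The 2 values of 5.5 occupy positions 6–7 → each gets rank 6.
E has value 5.5 → rank 6.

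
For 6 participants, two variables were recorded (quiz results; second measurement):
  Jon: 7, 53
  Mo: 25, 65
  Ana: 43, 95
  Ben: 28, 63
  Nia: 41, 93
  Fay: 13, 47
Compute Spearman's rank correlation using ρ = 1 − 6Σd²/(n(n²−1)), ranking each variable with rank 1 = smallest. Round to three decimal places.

0.886

Ranks of variable 1: 1, 3, 6, 4, 5, 2
Ranks of variable 2: 2, 4, 6, 3, 5, 1
d = r₁ − r₂: -1, -1, 0, 1, 0, 1
d²: 1, 1, 0, 1, 0, 1; Σd² = 4
ρ = 1 − 6·4/(6·35) = 1 − 24/210 = 0.886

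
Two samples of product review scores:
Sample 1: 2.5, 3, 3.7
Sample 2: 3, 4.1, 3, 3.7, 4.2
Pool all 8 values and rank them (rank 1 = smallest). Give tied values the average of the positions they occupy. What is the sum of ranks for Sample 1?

Sorted (ascending): 2.5, 3, 3, 3, 3.7, 3.7, 4.1, 4.2
The 3 values of 3 occupy positions 2–4 → average rank 3.
The 2 values of 3.7 occupy positions 5–6 → average rank (5+6)/2 = 5.5.
Sample 1 values → pooled ranks: 2.5→1, 3→3, 3.7→5.5
Rank sum = 1 + 3 + 5.5 = 9.5

9.5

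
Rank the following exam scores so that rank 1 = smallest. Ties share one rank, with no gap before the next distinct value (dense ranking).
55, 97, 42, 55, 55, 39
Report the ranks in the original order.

3, 4, 2, 3, 3, 1

Sorted (ascending): 39, 42, 55, 55, 55, 97
The 3 values of 55 share dense rank 3.
Remaining distinct values take the next consecutive integers.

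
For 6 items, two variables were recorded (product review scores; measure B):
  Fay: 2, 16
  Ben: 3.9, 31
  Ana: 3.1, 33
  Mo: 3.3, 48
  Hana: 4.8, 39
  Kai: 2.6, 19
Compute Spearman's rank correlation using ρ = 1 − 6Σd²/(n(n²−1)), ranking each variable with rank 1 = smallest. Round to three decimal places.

0.714

Ranks of variable 1: 1, 5, 3, 4, 6, 2
Ranks of variable 2: 1, 3, 4, 6, 5, 2
d = r₁ − r₂: 0, 2, -1, -2, 1, 0
d²: 0, 4, 1, 4, 1, 0; Σd² = 10
ρ = 1 − 6·10/(6·35) = 1 − 60/210 = 0.714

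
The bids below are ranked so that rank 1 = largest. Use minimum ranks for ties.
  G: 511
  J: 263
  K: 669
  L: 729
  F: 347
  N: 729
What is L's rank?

1

Sorted (descending): 729, 729, 669, 511, 347, 263
The 2 values of 729 occupy positions 1–2 → each gets rank 1.
L has value 729 → rank 1.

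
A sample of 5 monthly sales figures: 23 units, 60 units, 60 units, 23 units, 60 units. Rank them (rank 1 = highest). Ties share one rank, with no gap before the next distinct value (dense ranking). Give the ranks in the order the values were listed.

2, 1, 1, 2, 1

Sorted (descending): 60, 60, 60, 23, 23
The 3 values of 60 share dense rank 1.
The 2 values of 23 share dense rank 2.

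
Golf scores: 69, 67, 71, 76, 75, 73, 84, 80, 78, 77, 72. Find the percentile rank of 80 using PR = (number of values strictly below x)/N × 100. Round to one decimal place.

81.8

N = 11.
Strictly below 80: 9. Equal to 80: 1.
PR = 9/11 × 100 = 81.8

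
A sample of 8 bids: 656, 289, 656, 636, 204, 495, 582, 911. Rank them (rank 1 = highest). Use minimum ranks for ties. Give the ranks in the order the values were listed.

Sorted (descending): 911, 656, 656, 636, 582, 495, 289, 204
The 2 values of 656 occupy positions 2–3 → each gets rank 2.

2, 7, 2, 4, 8, 6, 5, 1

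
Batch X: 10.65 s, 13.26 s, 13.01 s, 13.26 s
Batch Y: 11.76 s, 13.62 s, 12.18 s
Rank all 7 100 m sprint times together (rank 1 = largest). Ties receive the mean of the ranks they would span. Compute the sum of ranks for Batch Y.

12

Sorted (descending): 13.62, 13.26, 13.26, 13.01, 12.18, 11.76, 10.65
The 2 values of 13.26 occupy positions 2–3 → average rank (2+3)/2 = 2.5.
Batch Y values → pooled ranks: 11.76→6, 13.62→1, 12.18→5
Rank sum = 6 + 1 + 5 = 12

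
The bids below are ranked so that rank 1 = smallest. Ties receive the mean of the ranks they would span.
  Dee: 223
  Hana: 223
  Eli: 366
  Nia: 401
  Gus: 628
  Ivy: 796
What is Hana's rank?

1.5

Sorted (ascending): 223, 223, 366, 401, 628, 796
The 2 values of 223 occupy positions 1–2 → average rank (1+2)/2 = 1.5.
Hana has value 223 → rank 1.5.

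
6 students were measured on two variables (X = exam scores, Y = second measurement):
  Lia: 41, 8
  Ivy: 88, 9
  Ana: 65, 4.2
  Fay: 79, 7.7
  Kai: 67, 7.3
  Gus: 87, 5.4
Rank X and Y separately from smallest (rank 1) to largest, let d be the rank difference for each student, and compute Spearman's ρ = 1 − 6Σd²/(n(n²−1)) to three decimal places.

Ranks of variable 1: 1, 6, 2, 4, 3, 5
Ranks of variable 2: 5, 6, 1, 4, 3, 2
d = r₁ − r₂: -4, 0, 1, 0, 0, 3
d²: 16, 0, 1, 0, 0, 9; Σd² = 26
ρ = 1 − 6·26/(6·35) = 1 − 156/210 = 0.257

0.257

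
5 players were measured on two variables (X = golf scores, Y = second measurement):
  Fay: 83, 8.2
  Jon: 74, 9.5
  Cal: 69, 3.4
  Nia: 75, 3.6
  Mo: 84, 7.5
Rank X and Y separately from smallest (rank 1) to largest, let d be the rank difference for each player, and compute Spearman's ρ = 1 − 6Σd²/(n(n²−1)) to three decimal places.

0.300

Ranks of variable 1: 4, 2, 1, 3, 5
Ranks of variable 2: 4, 5, 1, 2, 3
d = r₁ − r₂: 0, -3, 0, 1, 2
d²: 0, 9, 0, 1, 4; Σd² = 14
ρ = 1 − 6·14/(5·24) = 1 − 84/120 = 0.300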